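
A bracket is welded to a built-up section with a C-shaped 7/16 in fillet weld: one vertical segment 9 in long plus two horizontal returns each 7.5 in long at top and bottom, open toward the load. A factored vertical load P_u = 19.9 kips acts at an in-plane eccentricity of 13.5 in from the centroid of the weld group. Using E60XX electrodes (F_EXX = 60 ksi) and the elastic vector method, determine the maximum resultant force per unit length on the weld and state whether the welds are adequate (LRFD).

Total weld length L_w = 24 in. Treat welds as unit-width lines.
Centroid: x̄ = 2×7.5×3.75 / 24 = 2.344 in from the vertical weld.
Polar moment about centroid: J = I_x + I_y = [9³/12 + 2×7.5×4.5²] + [9×2.344² + 2(7.5³/12 + 7.5×1.406²)] = 513.9 in³.
Direct shear f_v = P/L_w = 19.9 / 24 = 0.8292 kip/in (vertical).
Torsion M = P·e = 19.9 × 13.5 = 268.65 kip·in.
Critical point at (x, y) = (5.156, 4.5) from centroid. f_tx = M·y/J = 2.352 kip/in; f_ty = M·x/J = 2.695 kip/in.
Resultant f_max = √[f_tx² + (f_v + f_ty)²] = √[2.352² + (0.8292 + 2.695)²] = 4.238 kip/in.
Capacity per unit length: φr_n = 0.75 × 0.6 × 60 × (0.707 × 0.4375) = 8.351 kip/in.
4.238 ≤ 8.351 → adequate.

f_max ≈ 4.24 kip/in; adequate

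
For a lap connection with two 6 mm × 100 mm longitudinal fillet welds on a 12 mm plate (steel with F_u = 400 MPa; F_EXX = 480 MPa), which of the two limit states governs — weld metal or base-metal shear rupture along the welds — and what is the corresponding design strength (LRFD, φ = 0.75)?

t_e = 0.707 × 6 = 4.242 mm; L = 200 mm.
Weld metal: φR_n = 0.75 × 0.6 × 480 × 4.242 × 200 × 10⁻³ = 183.3 kN.
Base metal (shear rupture): φR_n = 0.75 × 0.6 × 400 × 12 × 200 × 10⁻³ = 432 kN.
Governing: weld metal.

φR_n ≈ 183 kN (weld metal governs)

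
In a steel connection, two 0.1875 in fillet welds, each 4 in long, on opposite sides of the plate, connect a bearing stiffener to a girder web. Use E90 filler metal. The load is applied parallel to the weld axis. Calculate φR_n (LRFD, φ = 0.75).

E90XX → F_EXX = 90 ksi.
Effective throat t_e = 0.707 × 0.1875 = 0.1326 in.
Total length L = 8 in; A_we = 0.1326 × 8 = 1.06 in².
F_nw = 0.6 F_EXX = 0.6 × 90 = 54 ksi.
φR_n = 0.75 × 54 × 1.06 = 42.95 kip.

φR_n ≈ 43 kip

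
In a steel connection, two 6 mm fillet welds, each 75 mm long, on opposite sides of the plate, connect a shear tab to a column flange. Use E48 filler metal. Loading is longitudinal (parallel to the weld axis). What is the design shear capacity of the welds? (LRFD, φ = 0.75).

E48XX → F_EXX = 480 MPa.
Effective throat t_e = 0.707 × 6 = 4.242 mm.
Total length L = 150 mm; A_we = 4.242 × 150 = 636.3 mm².
F_nw = 0.6 F_EXX = 0.6 × 480 = 288 MPa.
φR_n = 0.75 × 288 × 636.3 × 10⁻³ = 137.4 kN.

φR_n ≈ 137 kN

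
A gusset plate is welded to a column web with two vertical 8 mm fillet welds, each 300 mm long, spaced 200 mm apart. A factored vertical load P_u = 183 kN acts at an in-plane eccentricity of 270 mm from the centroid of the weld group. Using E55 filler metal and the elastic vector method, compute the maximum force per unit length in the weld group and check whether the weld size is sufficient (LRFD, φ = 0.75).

E55XX → F_EXX = 550 MPa.
Total weld length L_w = 600 mm. Treat welds as unit-width lines.
Polar moment about centroid: J = 2[d³/12 + d(b/2)²] = 2[300³/12 + 300×100²] = 10500000 mm³.
Direct shear f_v = P/L_w = 183×10³ / 600 = 305 N/mm (vertical).
Torsion M = P·e = 183×10³ × 270 = 49410000 N·mm.
Critical point at (x, y) = (100, 150) from centroid. f_tx = M·y/J = 705.9 N/mm; f_ty = M·x/J = 470.6 N/mm.
Resultant f_max = √[f_tx² + (f_v + f_ty)²] = √[705.9² + (305 + 470.6)²] = 1049 N/mm.
Capacity per unit length: φr_n = 0.75 × 0.6 × 550 × (0.707 × 8) = 1400 N/mm.
1049 ≤ 1400 → adequate.

f_max ≈ 1050 N/mm; adequate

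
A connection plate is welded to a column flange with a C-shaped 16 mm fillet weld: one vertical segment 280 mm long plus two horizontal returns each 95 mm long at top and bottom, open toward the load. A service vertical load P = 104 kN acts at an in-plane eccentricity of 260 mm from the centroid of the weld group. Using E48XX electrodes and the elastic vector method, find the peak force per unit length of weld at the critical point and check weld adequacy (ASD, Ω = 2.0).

f_max ≈ 851 N/mm; adequate

E48XX → F_EXX = 480 MPa.
Total weld length L_w = 470 mm. Treat welds as unit-width lines.
Centroid: x̄ = 2×95×47.5 / 470 = 19.2 mm from the vertical weld.
Polar moment about centroid: J = I_x + I_y = [280³/12 + 2×95×140²] + [280×19.2² + 2(95³/12 + 95×28.3²)] = 5952000 mm³.
Direct shear f_v = P/L_w = 104×10³ / 470 = 221.3 N/mm (vertical).
Torsion M = P·e = 104×10³ × 260 = 27040000 N·mm.
Critical point at (x, y) = (75.8, 140) from centroid. f_tx = M·y/J = 636.1 N/mm; f_ty = M·x/J = 344.4 N/mm.
Resultant f_max = √[f_tx² + (f_v + f_ty)²] = √[636.1² + (221.3 + 344.4)²] = 851.2 N/mm.
Capacity per unit length: r_n/Ω = (1/2.0) × 0.6 × 480 × (0.707 × 16) = 1629 N/mm.
851.2 ≤ 1629 → adequate.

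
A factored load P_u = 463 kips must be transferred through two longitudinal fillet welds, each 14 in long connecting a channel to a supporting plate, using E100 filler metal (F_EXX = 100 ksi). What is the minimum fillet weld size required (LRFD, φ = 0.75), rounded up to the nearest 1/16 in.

w = 9/16 in

Total weld length L = 28 in.
Required throat t_e = P_u / (φ × 0.6 F_EXX × L) = 463 / (0.75 × 0.6 × 100 × 28) = 0.3675 in.
Required leg w = t_e / 0.707 = 0.5197 in → use 9/16 in.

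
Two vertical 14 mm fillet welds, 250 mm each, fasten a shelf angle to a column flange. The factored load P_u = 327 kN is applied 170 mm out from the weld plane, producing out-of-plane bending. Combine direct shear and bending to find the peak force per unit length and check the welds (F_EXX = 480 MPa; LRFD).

L_w = 2 × 250 = 500 mm; section modulus (unit throat) S = 2 × L²/6 = 20830 mm².
Direct shear f_v = P/L_w = 327×10³/500 = 654 N/mm.
Moment M = P × e = 327×10³ × 170 = 55590000 N·mm; bending f_b = M/S = 2668 N/mm.
f_max = √(f_v² + f_b²) = √(654² + 2668²) = 2747 N/mm.
φr_n = 0.75 × 0.6 × 480 × (0.707 × 14) = 2138 N/mm → NOT adequate.

f_max ≈ 2750 N/mm; NOT adequate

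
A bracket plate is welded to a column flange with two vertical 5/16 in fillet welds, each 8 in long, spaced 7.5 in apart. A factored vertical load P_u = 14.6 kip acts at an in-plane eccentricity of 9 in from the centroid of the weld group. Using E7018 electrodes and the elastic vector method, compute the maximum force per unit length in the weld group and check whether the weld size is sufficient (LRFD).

E70XX → F_EXX = 70 ksi.
Total weld length L_w = 16 in. Treat welds as unit-width lines.
Polar moment about centroid: J = 2[d³/12 + d(b/2)²] = 2[8³/12 + 8×3.75²] = 310.3 in³.
Direct shear f_v = P/L_w = 14.6 / 16 = 0.9125 kip/in (vertical).
Torsion M = P·e = 14.6 × 9 = 131.4 kip·in.
Critical point at (x, y) = (3.75, 4) from centroid. f_tx = M·y/J = 1.694 kip/in; f_ty = M·x/J = 1.588 kip/in.
Resultant f_max = √[f_tx² + (f_v + f_ty)²] = √[1.694² + (0.9125 + 1.588)²] = 3.02 kip/in.
Capacity per unit length: φr_n = 0.75 × 0.6 × 70 × (0.707 × 0.3125) = 6.96 kip/in.
3.02 ≤ 6.96 → adequate.

f_max ≈ 3.02 kip/in; adequate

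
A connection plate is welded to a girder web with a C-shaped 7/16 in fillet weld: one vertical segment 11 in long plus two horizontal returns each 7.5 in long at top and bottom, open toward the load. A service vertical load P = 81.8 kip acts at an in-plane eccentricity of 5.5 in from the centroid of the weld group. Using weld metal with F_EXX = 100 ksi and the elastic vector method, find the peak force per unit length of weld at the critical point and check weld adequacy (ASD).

Total weld length L_w = 26 in. Treat welds as unit-width lines.
Centroid: x̄ = 2×7.5×3.75 / 26 = 2.163 in from the vertical weld.
Polar moment about centroid: J = I_x + I_y = [11³/12 + 2×7.5×5.5²] + [11×2.163² + 2(7.5³/12 + 7.5×1.587²)] = 724.2 in³.
Direct shear f_v = P/L_w = 81.8 / 26 = 3.146 kip/in (vertical).
Torsion M = P·e = 81.8 × 5.5 = 449.9 kip·in.
Critical point at (x, y) = (5.337, 5.5) from centroid. f_tx = M·y/J = 3.417 kip/in; f_ty = M·x/J = 3.315 kip/in.
Resultant f_max = √[f_tx² + (f_v + f_ty)²] = √[3.417² + (3.146 + 3.315)²] = 7.309 kip/in.
Capacity per unit length: r_n/Ω = (1/2.0) × 0.6 × 100 × (0.707 × 0.4375) = 9.279 kip/in.
7.309 ≤ 9.279 → adequate.

f_max ≈ 7.31 kip/in; adequate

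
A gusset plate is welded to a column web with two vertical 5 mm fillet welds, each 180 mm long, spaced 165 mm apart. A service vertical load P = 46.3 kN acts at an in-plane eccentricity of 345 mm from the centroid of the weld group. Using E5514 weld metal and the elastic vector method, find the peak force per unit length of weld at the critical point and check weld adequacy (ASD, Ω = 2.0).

f_max ≈ 664 N/mm; NOT adequate

E55XX → F_EXX = 550 MPa.
Total weld length L_w = 360 mm. Treat welds as unit-width lines.
Polar moment about centroid: J = 2[d³/12 + d(b/2)²] = 2[180³/12 + 180×82.5²] = 3422000 mm³.
Direct shear f_v = P/L_w = 46.3×10³ / 360 = 128.6 N/mm (vertical).
Torsion M = P·e = 46.3×10³ × 345 = 15974000 N·mm.
Critical point at (x, y) = (82.5, 90) from centroid. f_tx = M·y/J = 420.1 N/mm; f_ty = M·x/J = 385.1 N/mm.
Resultant f_max = √[f_tx² + (f_v + f_ty)²] = √[420.1² + (128.6 + 385.1)²] = 663.6 N/mm.
Capacity per unit length: r_n/Ω = (1/2.0) × 0.6 × 550 × (0.707 × 5) = 583.3 N/mm.
663.6 > 583.3 → NOT adequate.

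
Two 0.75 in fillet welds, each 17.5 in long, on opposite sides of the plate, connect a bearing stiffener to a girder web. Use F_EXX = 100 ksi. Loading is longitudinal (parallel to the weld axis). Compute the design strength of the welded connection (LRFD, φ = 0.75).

φR_n ≈ 835 kip

Effective throat t_e = 0.707 × 0.75 = 0.5302 in.
Total length L = 35 in; A_we = 0.5302 × 35 = 18.56 in².
F_nw = 0.6 F_EXX = 0.6 × 100 = 60 ksi.
φR_n = 0.75 × 60 × 18.56 = 835.1 kip.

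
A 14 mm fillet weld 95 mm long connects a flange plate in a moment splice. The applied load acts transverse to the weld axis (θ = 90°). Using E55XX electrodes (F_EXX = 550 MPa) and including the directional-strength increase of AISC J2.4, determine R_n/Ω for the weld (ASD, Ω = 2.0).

R_n/Ω ≈ 233 kN

t_e = 0.707 × 14 = 9.898 mm; A_we = 9.898 × 95 = 940.3 mm².
Directional factor: 1.0 + 0.5 sin^1.5(90°) = 1.5.
F_nw = 0.6 × 550 × 1.5 = 495 MPa.
R_n/Ω = (495 × 940.3) / 2.0 × 10⁻³ = 232.7 kN.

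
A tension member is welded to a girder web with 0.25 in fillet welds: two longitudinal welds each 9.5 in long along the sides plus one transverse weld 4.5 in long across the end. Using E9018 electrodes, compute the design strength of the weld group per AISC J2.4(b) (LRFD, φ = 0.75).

φR_n ≈ 168 kips

E90XX → F_EXX = 90 ksi.
t_e = 0.707 × 0.25 = 0.1767 in.
R_nwl = 0.6 × 90 × 0.1767 × 19 = 181.3 kips (longitudinal, 2 welds).
R_nwt = 0.6 × 90 × 0.1767 × 4.5 = 42.95 kips (transverse, base value).
(i) R_nwl + R_nwt = 224.3 kips; (ii) 0.85 R_nwl + 1.5 R_nwt = 218.6 kips.
R_n = max = 224.3 kips [governs: (i)]; φR_n = 168.2 kips.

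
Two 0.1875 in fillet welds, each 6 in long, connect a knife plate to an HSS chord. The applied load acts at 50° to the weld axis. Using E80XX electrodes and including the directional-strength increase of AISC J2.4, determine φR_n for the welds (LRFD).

E80XX → F_EXX = 80 ksi.
t_e = 0.707 × 0.1875 = 0.1326 in; A_we = 0.1326 × 12 = 1.591 in².
Directional factor: 1.0 + 0.5 sin^1.5(50°) = 1.335.
F_nw = 0.6 × 80 × 1.335 = 64.09 ksi.
φR_n = 0.75 × 64.09 × 1.591 = 76.46 kips.

φR_n ≈ 76.5 kips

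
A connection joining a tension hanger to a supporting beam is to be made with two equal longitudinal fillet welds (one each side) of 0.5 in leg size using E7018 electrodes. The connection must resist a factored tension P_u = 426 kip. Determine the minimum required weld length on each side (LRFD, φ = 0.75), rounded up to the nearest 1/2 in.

E70XX → F_EXX = 70 ksi.
Throat t_e = 0.707 × 0.5 = 0.3535 in.
φr_n = 0.75 × 0.6 × 70 × 0.3535 = 11.14 kip/in.
L_req = P_u / φr_n = 426 / 11.14 = 38.26 in total.
Per side: 38.26 / 2 = 19.13 in.
Round up → use L = 19.5 in on each side.

L = 19.5 in on each side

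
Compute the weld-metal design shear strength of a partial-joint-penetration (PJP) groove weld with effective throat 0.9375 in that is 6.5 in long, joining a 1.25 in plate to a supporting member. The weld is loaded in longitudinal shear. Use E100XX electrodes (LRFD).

φR_n ≈ 274 kips

E100XX → F_EXX = 100 ksi.
Effective throat (given) t_e = 0.9375 in.
A_we = 0.9375 × 6.5 = 6.094 in².
F_nw = 0.6 F_EXX = 60 ksi.
φR_n = 0.75 × 60 × 6.094 = 274.2 kips.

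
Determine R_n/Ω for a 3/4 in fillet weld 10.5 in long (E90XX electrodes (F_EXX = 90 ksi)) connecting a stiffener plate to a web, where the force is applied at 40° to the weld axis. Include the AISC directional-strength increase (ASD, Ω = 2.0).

R_n/Ω ≈ 189 kips

t_e = 0.707 × 0.75 = 0.5302 in; A_we = 0.5302 × 10.5 = 5.568 in².
Directional factor: 1.0 + 0.5 sin^1.5(40°) = 1.258.
F_nw = 0.6 × 90 × 1.258 = 67.91 ksi.
R_n/Ω = (67.91 × 5.568) / 2.0 = 189.1 kips.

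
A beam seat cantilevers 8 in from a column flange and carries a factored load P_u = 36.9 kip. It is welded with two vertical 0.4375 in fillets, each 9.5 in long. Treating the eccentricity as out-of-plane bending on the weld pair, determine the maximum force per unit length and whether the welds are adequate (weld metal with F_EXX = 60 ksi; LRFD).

f_max ≈ 10 kip/in; NOT adequate

L_w = 2 × 9.5 = 19 in; section modulus (unit throat) S = 2 × L²/6 = 30.08 in².
Direct shear f_v = P/L_w = 36.9/19 = 1.942 kip/in.
Moment M = P × e = 36.9 × 8 = 295.2 kip·in; bending f_b = M/S = 9.813 kip/in.
f_max = √(f_v² + f_b²) = √(1.942² + 9.813²) = 10 kip/in.
φr_n = 0.75 × 0.6 × 60 × (0.707 × 0.4375) = 8.351 kip/in → NOT adequate.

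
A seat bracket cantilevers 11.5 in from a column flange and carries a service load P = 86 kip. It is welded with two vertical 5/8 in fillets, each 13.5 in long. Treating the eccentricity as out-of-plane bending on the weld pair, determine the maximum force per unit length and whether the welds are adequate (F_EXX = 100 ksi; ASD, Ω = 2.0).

f_max ≈ 16.6 kip/in; NOT adequate

L_w = 2 × 13.5 = 27 in; section modulus (unit throat) S = 2 × L²/6 = 60.75 in².
Direct shear f_v = P/L_w = 86/27 = 3.185 kip/in.
Moment M = P × e = 86 × 11.5 = 989 kip·in; bending f_b = M/S = 16.28 kip/in.
f_max = √(f_v² + f_b²) = √(3.185² + 16.28²) = 16.59 kip/in.
r_n/Ω = (1/2.0) × 0.6 × 100 × (0.707 × 0.625) = 13.26 kip/in → NOT adequate.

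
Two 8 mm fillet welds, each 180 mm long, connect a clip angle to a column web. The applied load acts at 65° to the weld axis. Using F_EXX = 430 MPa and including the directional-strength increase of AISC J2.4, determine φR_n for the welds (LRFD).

t_e = 0.707 × 8 = 5.656 mm; A_we = 5.656 × 360 = 2036 mm².
Directional factor: 1.0 + 0.5 sin^1.5(65°) = 1.431.
F_nw = 0.6 × 430 × 1.431 = 369.3 MPa.
φR_n = 0.75 × 369.3 × 2036 × 10⁻³ = 564 kN.

φR_n ≈ 564 kN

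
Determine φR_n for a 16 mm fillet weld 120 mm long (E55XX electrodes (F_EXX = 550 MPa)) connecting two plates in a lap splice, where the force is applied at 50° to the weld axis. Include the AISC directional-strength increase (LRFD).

φR_n ≈ 449 kN

t_e = 0.707 × 16 = 11.31 mm; A_we = 11.31 × 120 = 1357 mm².
Directional factor: 1.0 + 0.5 sin^1.5(50°) = 1.335.
F_nw = 0.6 × 550 × 1.335 = 440.6 MPa.
φR_n = 0.75 × 440.6 × 1357 × 10⁻³ = 448.6 kN.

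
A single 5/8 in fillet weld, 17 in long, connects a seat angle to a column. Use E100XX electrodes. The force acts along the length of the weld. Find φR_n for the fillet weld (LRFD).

φR_n ≈ 338 kip

E100XX → F_EXX = 100 ksi.
Effective throat t_e = 0.707 × 0.625 = 0.4419 in.
Total length L = 17 in; A_we = 0.4419 × 17 = 7.512 in².
F_nw = 0.6 F_EXX = 0.6 × 100 = 60 ksi.
φR_n = 0.75 × 60 × 7.512 = 338 kip.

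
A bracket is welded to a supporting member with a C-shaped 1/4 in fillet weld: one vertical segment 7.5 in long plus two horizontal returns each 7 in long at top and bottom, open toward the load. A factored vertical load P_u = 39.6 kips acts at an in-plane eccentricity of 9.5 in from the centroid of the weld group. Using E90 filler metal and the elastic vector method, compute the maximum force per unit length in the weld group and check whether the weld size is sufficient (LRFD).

E90XX → F_EXX = 90 ksi.
Total weld length L_w = 21.5 in. Treat welds as unit-width lines.
Centroid: x̄ = 2×7×3.5 / 21.5 = 2.279 in from the vertical weld.
Polar moment about centroid: J = I_x + I_y = [7.5³/12 + 2×7×3.75²] + [7.5×2.279² + 2(7³/12 + 7×1.221²)] = 349 in³.
Direct shear f_v = P/L_w = 39.6 / 21.5 = 1.842 kip/in (vertical).
Torsion M = P·e = 39.6 × 9.5 = 376.2 kip·in.
Critical point at (x, y) = (4.721, 3.75) from centroid. f_tx = M·y/J = 4.042 kip/in; f_ty = M·x/J = 5.089 kip/in.
Resultant f_max = √[f_tx² + (f_v + f_ty)²] = √[4.042² + (1.842 + 5.089)²] = 8.023 kip/in.
Capacity per unit length: φr_n = 0.75 × 0.6 × 90 × (0.707 × 0.25) = 7.158 kip/in.
8.023 > 7.158 → NOT adequate.

f_max ≈ 8.02 kip/in; NOT adequate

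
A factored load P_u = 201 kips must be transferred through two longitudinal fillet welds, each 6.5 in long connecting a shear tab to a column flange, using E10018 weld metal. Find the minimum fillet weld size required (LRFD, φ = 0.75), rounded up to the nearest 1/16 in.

E100XX → F_EXX = 100 ksi.
Total weld length L = 13 in.
Required throat t_e = P_u / (φ × 0.6 F_EXX × L) = 201 / (0.75 × 0.6 × 100 × 13) = 0.3436 in.
Required leg w = t_e / 0.707 = 0.486 in → use 1/2 in.

w = 1/2 in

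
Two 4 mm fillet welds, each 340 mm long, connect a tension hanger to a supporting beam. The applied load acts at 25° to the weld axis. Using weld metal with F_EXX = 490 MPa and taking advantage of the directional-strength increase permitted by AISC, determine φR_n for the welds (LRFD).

φR_n ≈ 482 kN

t_e = 0.707 × 4 = 2.828 mm; A_we = 2.828 × 680 = 1923 mm².
Directional factor: 1.0 + 0.5 sin^1.5(25°) = 1.137.
F_nw = 0.6 × 490 × 1.137 = 334.4 MPa.
φR_n = 0.75 × 334.4 × 1923 × 10⁻³ = 482.3 kN.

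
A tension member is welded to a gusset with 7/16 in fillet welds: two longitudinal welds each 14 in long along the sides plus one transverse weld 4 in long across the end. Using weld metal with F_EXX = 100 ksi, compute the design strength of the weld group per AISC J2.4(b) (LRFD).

t_e = 0.707 × 0.4375 = 0.3093 in.
R_nwl = 0.6 × 100 × 0.3093 × 28 = 519.6 kips (longitudinal, 2 welds).
R_nwt = 0.6 × 100 × 0.3093 × 4 = 74.23 kips (transverse, base value).
(i) R_nwl + R_nwt = 593.9 kips; (ii) 0.85 R_nwl + 1.5 R_nwt = 553.1 kips.
R_n = max = 593.9 kips [governs: (i)]; φR_n = 445.4 kips.

φR_n ≈ 445 kips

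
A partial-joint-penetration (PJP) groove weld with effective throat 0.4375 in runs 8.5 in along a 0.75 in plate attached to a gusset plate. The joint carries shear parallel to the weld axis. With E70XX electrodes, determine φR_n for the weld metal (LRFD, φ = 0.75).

φR_n ≈ 117 kips

E70XX → F_EXX = 70 ksi.
Effective throat (given) t_e = 0.4375 in.
A_we = 0.4375 × 8.5 = 3.719 in².
F_nw = 0.6 F_EXX = 42 ksi.
φR_n = 0.75 × 42 × 3.719 = 117.1 kips.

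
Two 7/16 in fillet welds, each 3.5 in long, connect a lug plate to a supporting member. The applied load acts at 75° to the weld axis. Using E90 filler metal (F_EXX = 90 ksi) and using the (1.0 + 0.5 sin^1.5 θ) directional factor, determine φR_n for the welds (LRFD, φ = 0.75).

t_e = 0.707 × 0.4375 = 0.3093 in; A_we = 0.3093 × 7 = 2.165 in².
Directional factor: 1.0 + 0.5 sin^1.5(75°) = 1.475.
F_nw = 0.6 × 90 × 1.475 = 79.63 ksi.
φR_n = 0.75 × 79.63 × 2.165 = 129.3 kip.

φR_n ≈ 129 kip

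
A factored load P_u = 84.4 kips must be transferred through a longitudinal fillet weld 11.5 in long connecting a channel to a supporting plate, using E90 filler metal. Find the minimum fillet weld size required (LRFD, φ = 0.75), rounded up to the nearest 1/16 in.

E90XX → F_EXX = 90 ksi.
Total weld length L = 11.5 in.
Required throat t_e = P_u / (φ × 0.6 F_EXX × L) = 84.4 / (0.75 × 0.6 × 90 × 11.5) = 0.1812 in.
Required leg w = t_e / 0.707 = 0.2563 in → use 5/16 in.

w = 5/16 in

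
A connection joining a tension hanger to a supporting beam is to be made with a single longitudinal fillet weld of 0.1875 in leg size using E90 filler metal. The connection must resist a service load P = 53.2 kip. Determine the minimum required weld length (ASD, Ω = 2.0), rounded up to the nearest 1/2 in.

L = 15 in

E90XX → F_EXX = 90 ksi.
Throat t_e = 0.707 × 0.1875 = 0.1326 in.
r_n/Ω = (0.6 × 90 × 0.1326) / 2.0 = 3.579 kip/in.
L_req = P / (r_n/Ω) = 53.2 / 3.579 = 14.86 in total.
Round up → use L = 15 in.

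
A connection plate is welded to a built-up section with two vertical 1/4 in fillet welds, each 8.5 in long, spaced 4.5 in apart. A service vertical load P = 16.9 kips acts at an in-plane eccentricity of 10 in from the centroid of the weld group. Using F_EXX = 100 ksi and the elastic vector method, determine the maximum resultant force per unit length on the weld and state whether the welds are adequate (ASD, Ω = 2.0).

Total weld length L_w = 17 in. Treat welds as unit-width lines.
Polar moment about centroid: J = 2[d³/12 + d(b/2)²] = 2[8.5³/12 + 8.5×2.25²] = 188.4 in³.
Direct shear f_v = P/L_w = 16.9 / 17 = 0.9941 kip/in (vertical).
Torsion M = P·e = 16.9 × 10 = 169 kip·in.
Critical point at (x, y) = (2.25, 4.25) from centroid. f_tx = M·y/J = 3.812 kip/in; f_ty = M·x/J = 2.018 kip/in.
Resultant f_max = √[f_tx² + (f_v + f_ty)²] = √[3.812² + (0.9941 + 2.018)²] = 4.859 kip/in.
Capacity per unit length: r_n/Ω = (1/2.0) × 0.6 × 100 × (0.707 × 0.25) = 5.302 kip/in.
4.859 ≤ 5.302 → adequate.

f_max ≈ 4.86 kip/in; adequate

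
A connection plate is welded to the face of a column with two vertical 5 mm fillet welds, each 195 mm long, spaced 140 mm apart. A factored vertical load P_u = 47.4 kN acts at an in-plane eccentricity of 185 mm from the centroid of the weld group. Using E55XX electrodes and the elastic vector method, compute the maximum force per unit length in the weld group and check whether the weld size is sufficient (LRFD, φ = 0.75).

E55XX → F_EXX = 550 MPa.
Total weld length L_w = 390 mm. Treat welds as unit-width lines.
Polar moment about centroid: J = 2[d³/12 + d(b/2)²] = 2[195³/12 + 195×70²] = 3147000 mm³.
Direct shear f_v = P/L_w = 47.4×10³ / 390 = 121.5 N/mm (vertical).
Torsion M = P·e = 47.4×10³ × 185 = 8769000 N·mm.
Critical point at (x, y) = (70, 97.5) from centroid. f_tx = M·y/J = 271.7 N/mm; f_ty = M·x/J = 195.1 N/mm.
Resultant f_max = √[f_tx² + (f_v + f_ty)²] = √[271.7² + (121.5 + 195.1)²] = 417.2 N/mm.
Capacity per unit length: φr_n = 0.75 × 0.6 × 550 × (0.707 × 5) = 874.9 N/mm.
417.2 ≤ 874.9 → adequate.

f_max ≈ 417 N/mm; adequate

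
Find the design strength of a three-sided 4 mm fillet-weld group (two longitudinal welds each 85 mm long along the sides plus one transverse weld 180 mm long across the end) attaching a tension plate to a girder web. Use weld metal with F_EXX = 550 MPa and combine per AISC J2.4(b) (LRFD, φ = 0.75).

t_e = 0.707 × 4 = 2.828 mm.
R_nwl = 0.6 × 550 × 2.828 × 170 × 10⁻³ = 158.7 kN (longitudinal, 2 welds).
R_nwt = 0.6 × 550 × 2.828 × 180 × 10⁻³ = 168 kN (transverse, base value).
(i) R_nwl + R_nwt = 326.6 kN; (ii) 0.85 R_nwl + 1.5 R_nwt = 386.8 kN.
R_n = max = 386.8 kN [governs: (ii)]; φR_n = 290.1 kN.

φR_n ≈ 290 kN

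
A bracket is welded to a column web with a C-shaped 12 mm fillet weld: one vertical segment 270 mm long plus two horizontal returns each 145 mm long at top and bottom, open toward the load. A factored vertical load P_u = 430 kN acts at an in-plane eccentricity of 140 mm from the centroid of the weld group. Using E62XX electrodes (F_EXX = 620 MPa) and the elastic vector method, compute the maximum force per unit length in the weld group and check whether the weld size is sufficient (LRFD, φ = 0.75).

f_max ≈ 1850 N/mm; adequate

Total weld length L_w = 560 mm. Treat welds as unit-width lines.
Centroid: x̄ = 2×145×72.5 / 560 = 37.54 mm from the vertical weld.
Polar moment about centroid: J = I_x + I_y = [270³/12 + 2×145×135²] + [270×37.54² + 2(145³/12 + 145×34.96²)] = 8169000 mm³.
Direct shear f_v = P/L_w = 430×10³ / 560 = 767.9 N/mm (vertical).
Torsion M = P·e = 430×10³ × 140 = 60200000 N·mm.
Critical point at (x, y) = (107.5, 135) from centroid. f_tx = M·y/J = 994.9 N/mm; f_ty = M·x/J = 791.9 N/mm.
Resultant f_max = √[f_tx² + (f_v + f_ty)²] = √[994.9² + (767.9 + 791.9)²] = 1850 N/mm.
Capacity per unit length: φr_n = 0.75 × 0.6 × 620 × (0.707 × 12) = 2367 N/mm.
1850 ≤ 2367 → adequate.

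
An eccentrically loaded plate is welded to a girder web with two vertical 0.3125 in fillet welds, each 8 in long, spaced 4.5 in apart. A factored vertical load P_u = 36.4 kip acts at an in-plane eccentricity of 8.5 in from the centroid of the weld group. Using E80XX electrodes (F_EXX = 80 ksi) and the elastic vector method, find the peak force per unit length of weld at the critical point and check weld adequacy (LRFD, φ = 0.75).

f_max ≈ 9.85 kip/in; NOT adequate

Total weld length L_w = 16 in. Treat welds as unit-width lines.
Polar moment about centroid: J = 2[d³/12 + d(b/2)²] = 2[8³/12 + 8×2.25²] = 166.3 in³.
Direct shear f_v = P/L_w = 36.4 / 16 = 2.275 kip/in (vertical).
Torsion M = P·e = 36.4 × 8.5 = 309.4 kip·in.
Critical point at (x, y) = (2.25, 4) from centroid. f_tx = M·y/J = 7.44 kip/in; f_ty = M·x/J = 4.185 kip/in.
Resultant f_max = √[f_tx² + (f_v + f_ty)²] = √[7.44² + (2.275 + 4.185)²] = 9.854 kip/in.
Capacity per unit length: φr_n = 0.75 × 0.6 × 80 × (0.707 × 0.3125) = 7.954 kip/in.
9.854 > 7.954 → NOT adequate.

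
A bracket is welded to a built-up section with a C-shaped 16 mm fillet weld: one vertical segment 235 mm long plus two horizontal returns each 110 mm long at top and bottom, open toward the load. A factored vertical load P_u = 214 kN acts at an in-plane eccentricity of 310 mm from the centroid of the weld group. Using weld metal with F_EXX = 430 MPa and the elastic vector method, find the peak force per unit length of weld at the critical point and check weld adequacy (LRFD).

f_max ≈ 2340 N/mm; NOT adequate

Total weld length L_w = 455 mm. Treat welds as unit-width lines.
Centroid: x̄ = 2×110×55 / 455 = 26.59 mm from the vertical weld.
Polar moment about centroid: J = I_x + I_y = [235³/12 + 2×110×117.5²] + [235×26.59² + 2(110³/12 + 110×28.41²)] = 4684000 mm³.
Direct shear f_v = P/L_w = 214×10³ / 455 = 470.3 N/mm (vertical).
Torsion M = P·e = 214×10³ × 310 = 66340000 N·mm.
Critical point at (x, y) = (83.41, 117.5) from centroid. f_tx = M·y/J = 1664 N/mm; f_ty = M·x/J = 1181 N/mm.
Resultant f_max = √[f_tx² + (f_v + f_ty)²] = √[1664² + (470.3 + 1181)²] = 2344 N/mm.
Capacity per unit length: φr_n = 0.75 × 0.6 × 430 × (0.707 × 16) = 2189 N/mm.
2344 > 2189 → NOT adequate.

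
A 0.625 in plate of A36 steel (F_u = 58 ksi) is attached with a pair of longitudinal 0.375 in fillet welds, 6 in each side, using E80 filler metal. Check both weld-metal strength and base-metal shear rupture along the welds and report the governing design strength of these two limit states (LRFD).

φR_n ≈ 115 kips (weld metal governs)

E80XX → F_EXX = 80 ksi.
t_e = 0.707 × 0.375 = 0.2651 in; L = 12 in.
Weld metal: φR_n = 0.75 × 0.6 × 80 × 0.2651 × 12 = 114.5 kips.
Base metal (shear rupture): φR_n = 0.75 × 0.6 × 58 × 0.625 × 12 = 195.8 kips.
Governing: weld metal.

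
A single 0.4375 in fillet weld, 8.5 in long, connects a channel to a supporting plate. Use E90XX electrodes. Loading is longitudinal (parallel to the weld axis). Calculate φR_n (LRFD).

E90XX → F_EXX = 90 ksi.
Effective throat t_e = 0.707 × 0.4375 = 0.3093 in.
Total length L = 8.5 in; A_we = 0.3093 × 8.5 = 2.629 in².
F_nw = 0.6 F_EXX = 0.6 × 90 = 54 ksi.
φR_n = 0.75 × 54 × 2.629 = 106.5 kip.

φR_n ≈ 106 kip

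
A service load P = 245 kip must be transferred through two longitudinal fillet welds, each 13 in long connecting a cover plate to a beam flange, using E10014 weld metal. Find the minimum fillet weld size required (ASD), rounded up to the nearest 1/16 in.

w = 1/2 in

E100XX → F_EXX = 100 ksi.
Total weld length L = 26 in.
Required throat t_e = P × Ω / (0.6 F_EXX × L) = 245 × 2.0 / (0.6 × 100 × 26) = 0.3141 in.
Required leg w = t_e / 0.707 = 0.4443 in → use 1/2 in.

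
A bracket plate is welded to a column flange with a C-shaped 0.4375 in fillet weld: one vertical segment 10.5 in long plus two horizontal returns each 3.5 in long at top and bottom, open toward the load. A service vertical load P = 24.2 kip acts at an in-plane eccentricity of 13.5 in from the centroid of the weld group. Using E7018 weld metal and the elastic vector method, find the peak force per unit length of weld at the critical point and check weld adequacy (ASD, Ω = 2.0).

f_max ≈ 7.04 kip/in; NOT adequate

E70XX → F_EXX = 70 ksi.
Total weld length L_w = 17.5 in. Treat welds as unit-width lines.
Centroid: x̄ = 2×3.5×1.75 / 17.5 = 0.7 in from the vertical weld.
Polar moment about centroid: J = I_x + I_y = [10.5³/12 + 2×3.5×5.25²] + [10.5×0.7² + 2(3.5³/12 + 3.5×1.05²)] = 309.4 in³.
Direct shear f_v = P/L_w = 24.2 / 17.5 = 1.383 kip/in (vertical).
Torsion M = P·e = 24.2 × 13.5 = 326.7 kip·in.
Critical point at (x, y) = (2.8, 5.25) from centroid. f_tx = M·y/J = 5.543 kip/in; f_ty = M·x/J = 2.956 kip/in.
Resultant f_max = √[f_tx² + (f_v + f_ty)²] = √[5.543² + (1.383 + 2.956)²] = 7.04 kip/in.
Capacity per unit length: r_n/Ω = (1/2.0) × 0.6 × 70 × (0.707 × 0.4375) = 6.496 kip/in.
7.04 > 6.496 → NOT adequate.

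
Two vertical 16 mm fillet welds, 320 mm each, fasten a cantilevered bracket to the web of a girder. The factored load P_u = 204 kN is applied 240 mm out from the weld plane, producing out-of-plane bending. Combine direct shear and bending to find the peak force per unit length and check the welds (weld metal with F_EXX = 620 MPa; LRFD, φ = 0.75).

f_max ≈ 1470 N/mm; adequate

L_w = 2 × 320 = 640 mm; section modulus (unit throat) S = 2 × L²/6 = 34130 mm².
Direct shear f_v = P/L_w = 204×10³/640 = 318.8 N/mm.
Moment M = P × e = 204×10³ × 240 = 48960000 N·mm; bending f_b = M/S = 1434 N/mm.
f_max = √(f_v² + f_b²) = √(318.8² + 1434²) = 1469 N/mm.
φr_n = 0.75 × 0.6 × 620 × (0.707 × 16) = 3156 N/mm → adequate.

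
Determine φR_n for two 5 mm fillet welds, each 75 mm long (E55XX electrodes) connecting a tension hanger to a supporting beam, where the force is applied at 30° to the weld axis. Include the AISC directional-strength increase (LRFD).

φR_n ≈ 154 kN

E55XX → F_EXX = 550 MPa.
t_e = 0.707 × 5 = 3.535 mm; A_we = 3.535 × 150 = 530.2 mm².
Directional factor: 1.0 + 0.5 sin^1.5(30°) = 1.177.
F_nw = 0.6 × 550 × 1.177 = 388.3 MPa.
φR_n = 0.75 × 388.3 × 530.2 × 10⁻³ = 154.4 kN.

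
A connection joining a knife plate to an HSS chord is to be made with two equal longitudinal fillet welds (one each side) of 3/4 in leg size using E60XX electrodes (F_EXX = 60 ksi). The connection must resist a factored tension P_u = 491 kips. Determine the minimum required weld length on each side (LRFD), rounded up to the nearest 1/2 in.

L = 17.5 in on each side

Throat t_e = 0.707 × 0.75 = 0.5302 in.
φr_n = 0.75 × 0.6 × 60 × 0.5302 = 14.32 kips/in.
L_req = P_u / φr_n = 491 / 14.32 = 34.3 in total.
Per side: 34.3 / 2 = 17.15 in.
Round up → use L = 17.5 in on each side.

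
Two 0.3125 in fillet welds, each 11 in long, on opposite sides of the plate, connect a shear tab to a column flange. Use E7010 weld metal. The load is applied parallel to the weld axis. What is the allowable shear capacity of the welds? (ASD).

R_n/Ω ≈ 102 kips

E70XX → F_EXX = 70 ksi.
Effective throat t_e = 0.707 × 0.3125 = 0.2209 in.
Total length L = 22 in; A_we = 0.2209 × 22 = 4.861 in².
F_nw = 0.6 F_EXX = 0.6 × 70 = 42 ksi.
R_n = 42 × 4.861 = 204.1 kips; R_n/Ω = 204.1/2.0 = 102.1 kips.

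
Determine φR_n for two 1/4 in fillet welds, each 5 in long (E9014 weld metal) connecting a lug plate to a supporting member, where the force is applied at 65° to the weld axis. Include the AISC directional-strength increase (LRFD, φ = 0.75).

φR_n ≈ 102 kip

E90XX → F_EXX = 90 ksi.
t_e = 0.707 × 0.25 = 0.1767 in; A_we = 0.1767 × 10 = 1.767 in².
Directional factor: 1.0 + 0.5 sin^1.5(65°) = 1.431.
F_nw = 0.6 × 90 × 1.431 = 77.3 ksi.
φR_n = 0.75 × 77.3 × 1.767 = 102.5 kip.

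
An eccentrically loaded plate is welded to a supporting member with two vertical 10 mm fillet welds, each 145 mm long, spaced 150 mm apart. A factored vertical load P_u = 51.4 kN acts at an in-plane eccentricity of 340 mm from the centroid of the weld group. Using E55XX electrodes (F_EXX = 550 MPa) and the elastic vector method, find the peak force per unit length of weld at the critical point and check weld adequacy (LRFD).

Total weld length L_w = 290 mm. Treat welds as unit-width lines.
Polar moment about centroid: J = 2[d³/12 + d(b/2)²] = 2[145³/12 + 145×75²] = 2139000 mm³.
Direct shear f_v = P/L_w = 51.4×10³ / 290 = 177.2 N/mm (vertical).
Torsion M = P·e = 51.4×10³ × 340 = 17476000 N·mm.
Critical point at (x, y) = (75, 72.5) from centroid. f_tx = M·y/J = 592.2 N/mm; f_ty = M·x/J = 612.7 N/mm.
Resultant f_max = √[f_tx² + (f_v + f_ty)²] = √[592.2² + (177.2 + 612.7)²] = 987.3 N/mm.
Capacity per unit length: φr_n = 0.75 × 0.6 × 550 × (0.707 × 10) = 1750 N/mm.
987.3 ≤ 1750 → adequate.

f_max ≈ 987 N/mm; adequate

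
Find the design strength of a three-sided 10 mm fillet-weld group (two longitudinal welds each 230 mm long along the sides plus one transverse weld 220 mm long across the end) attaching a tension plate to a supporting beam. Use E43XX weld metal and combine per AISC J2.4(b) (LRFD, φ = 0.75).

φR_n ≈ 986 kN

E43XX → F_EXX = 430 MPa.
t_e = 0.707 × 10 = 7.07 mm.
R_nwl = 0.6 × 430 × 7.07 × 460 × 10⁻³ = 839.1 kN (longitudinal, 2 welds).
R_nwt = 0.6 × 430 × 7.07 × 220 × 10⁻³ = 401.3 kN (transverse, base value).
(i) R_nwl + R_nwt = 1240 kN; (ii) 0.85 R_nwl + 1.5 R_nwt = 1315 kN.
R_n = max = 1315 kN [governs: (ii)]; φR_n = 986.4 kN.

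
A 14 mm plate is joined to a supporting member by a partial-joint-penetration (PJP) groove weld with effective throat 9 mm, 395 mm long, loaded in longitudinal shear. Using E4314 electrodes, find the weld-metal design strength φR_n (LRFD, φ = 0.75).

φR_n ≈ 688 kN

E43XX → F_EXX = 430 MPa.
Effective throat (given) t_e = 9 mm.
A_we = 9 × 395 = 3555 mm².
F_nw = 0.6 F_EXX = 258 MPa.
φR_n = 0.75 × 258 × 3555 × 10⁻³ = 687.9 kN.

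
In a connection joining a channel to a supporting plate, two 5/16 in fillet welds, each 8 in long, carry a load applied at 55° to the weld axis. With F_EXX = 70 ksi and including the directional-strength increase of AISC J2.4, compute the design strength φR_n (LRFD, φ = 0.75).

t_e = 0.707 × 0.3125 = 0.2209 in; A_we = 0.2209 × 16 = 3.535 in².
Directional factor: 1.0 + 0.5 sin^1.5(55°) = 1.371.
F_nw = 0.6 × 70 × 1.371 = 57.57 ksi.
φR_n = 0.75 × 57.57 × 3.535 = 152.6 kip.

φR_n ≈ 153 kip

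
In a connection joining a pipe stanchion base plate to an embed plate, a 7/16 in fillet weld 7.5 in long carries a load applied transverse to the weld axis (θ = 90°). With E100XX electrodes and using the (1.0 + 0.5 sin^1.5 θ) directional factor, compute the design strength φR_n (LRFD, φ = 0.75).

φR_n ≈ 157 kips

E100XX → F_EXX = 100 ksi.
t_e = 0.707 × 0.4375 = 0.3093 in; A_we = 0.3093 × 7.5 = 2.32 in².
Directional factor: 1.0 + 0.5 sin^1.5(90°) = 1.5.
F_nw = 0.6 × 100 × 1.5 = 90 ksi.
φR_n = 0.75 × 90 × 2.32 = 156.6 kips.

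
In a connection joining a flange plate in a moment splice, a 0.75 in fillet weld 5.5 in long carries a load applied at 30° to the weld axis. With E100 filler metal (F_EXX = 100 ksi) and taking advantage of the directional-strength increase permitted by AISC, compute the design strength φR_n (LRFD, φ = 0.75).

t_e = 0.707 × 0.75 = 0.5302 in; A_we = 0.5302 × 5.5 = 2.916 in².
Directional factor: 1.0 + 0.5 sin^1.5(30°) = 1.177.
F_nw = 0.6 × 100 × 1.177 = 70.61 ksi.
φR_n = 0.75 × 70.61 × 2.916 = 154.4 kips.

φR_n ≈ 154 kips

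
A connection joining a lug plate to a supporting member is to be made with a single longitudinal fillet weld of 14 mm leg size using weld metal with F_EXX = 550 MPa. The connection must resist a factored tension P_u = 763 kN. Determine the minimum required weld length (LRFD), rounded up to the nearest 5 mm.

L = 315 mm

Throat t_e = 0.707 × 14 = 9.898 mm.
φr_n = 0.75 × 0.6 × 550 × 9.898 × 10⁻³ = 2.45 kN/mm.
L_req = P_u / φr_n = 763 / 2.45 = 311.5 mm total.
Round up → use L = 315 mm.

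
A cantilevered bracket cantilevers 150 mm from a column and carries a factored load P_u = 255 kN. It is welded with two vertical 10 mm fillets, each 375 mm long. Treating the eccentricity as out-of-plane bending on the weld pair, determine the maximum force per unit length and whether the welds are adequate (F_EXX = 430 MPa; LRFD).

L_w = 2 × 375 = 750 mm; section modulus (unit throat) S = 2 × L²/6 = 46880 mm².
Direct shear f_v = P/L_w = 255×10³/750 = 340 N/mm.
Moment M = P × e = 255×10³ × 150 = 38250000 N·mm; bending f_b = M/S = 816 N/mm.
f_max = √(f_v² + f_b²) = √(340² + 816²) = 884 N/mm.
φr_n = 0.75 × 0.6 × 430 × (0.707 × 10) = 1368 N/mm → adequate.

f_max ≈ 884 N/mm; adequate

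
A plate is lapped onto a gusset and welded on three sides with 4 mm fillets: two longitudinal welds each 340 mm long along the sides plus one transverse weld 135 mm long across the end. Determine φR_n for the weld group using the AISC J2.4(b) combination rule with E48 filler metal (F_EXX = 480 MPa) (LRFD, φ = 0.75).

t_e = 0.707 × 4 = 2.828 mm.
R_nwl = 0.6 × 480 × 2.828 × 680 × 10⁻³ = 553.8 kN (longitudinal, 2 welds).
R_nwt = 0.6 × 480 × 2.828 × 135 × 10⁻³ = 110 kN (transverse, base value).
(i) R_nwl + R_nwt = 663.8 kN; (ii) 0.85 R_nwl + 1.5 R_nwt = 635.7 kN.
R_n = max = 663.8 kN [governs: (i)]; φR_n = 497.8 kN.

φR_n ≈ 498 kN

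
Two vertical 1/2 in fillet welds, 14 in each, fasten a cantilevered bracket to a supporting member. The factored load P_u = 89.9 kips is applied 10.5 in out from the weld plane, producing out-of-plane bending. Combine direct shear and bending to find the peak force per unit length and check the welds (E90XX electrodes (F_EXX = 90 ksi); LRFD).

L_w = 2 × 14 = 28 in; section modulus (unit throat) S = 2 × L²/6 = 65.33 in².
Direct shear f_v = P/L_w = 89.9/28 = 3.211 kip/in.
Moment M = P × e = 89.9 × 10.5 = 943.95 kip·in; bending f_b = M/S = 14.45 kip/in.
f_max = √(f_v² + f_b²) = √(3.211² + 14.45²) = 14.8 kip/in.
φr_n = 0.75 × 0.6 × 90 × (0.707 × 0.5) = 14.32 kip/in → NOT adequate.

f_max ≈ 14.8 kip/in; NOT adequate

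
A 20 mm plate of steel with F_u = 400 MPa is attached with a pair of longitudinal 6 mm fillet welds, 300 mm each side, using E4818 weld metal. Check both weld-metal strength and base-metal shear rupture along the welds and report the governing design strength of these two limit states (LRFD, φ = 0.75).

φR_n ≈ 550 kN (weld metal governs)

E48XX → F_EXX = 480 MPa.
t_e = 0.707 × 6 = 4.242 mm; L = 600 mm.
Weld metal: φR_n = 0.75 × 0.6 × 480 × 4.242 × 600 × 10⁻³ = 549.8 kN.
Base metal (shear rupture): φR_n = 0.75 × 0.6 × 400 × 20 × 600 × 10⁻³ = 2160 kN.
Governing: weld metal.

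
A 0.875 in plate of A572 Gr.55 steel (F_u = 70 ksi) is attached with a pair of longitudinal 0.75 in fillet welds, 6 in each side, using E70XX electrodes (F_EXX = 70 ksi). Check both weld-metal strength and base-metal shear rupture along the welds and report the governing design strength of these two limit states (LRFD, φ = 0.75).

t_e = 0.707 × 0.75 = 0.5302 in; L = 12 in.
Weld metal: φR_n = 0.75 × 0.6 × 70 × 0.5302 × 12 = 200.4 kip.
Base metal (shear rupture): φR_n = 0.75 × 0.6 × 70 × 0.875 × 12 = 330.8 kip.
Governing: weld metal.

φR_n ≈ 200 kip (weld metal governs)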